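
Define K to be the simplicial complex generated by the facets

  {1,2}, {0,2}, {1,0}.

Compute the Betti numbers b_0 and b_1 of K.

b_0 = 1, b_1 = 1.

We work with the vertex ordering 0 < 1 < 2. The simplices of K, each written with vertices in increasing order, are:

  0-simplices (3): [0], [1], [2]
  1-simplices (3): [0,1], [0,2], [1,2]

Hence C_0 ≅ Z^3, C_1 ≅ Z^3.

∂_1: C_1 → C_0 sends each edge [p,q] (with p < q) to q − p. For instance
  ∂[0,2] = [2] − [0].
This gives a 3×3 integer matrix of rank 2; reducing to Smith normal form yields diagonal entries (1,1).

From H_k ≅ ker(∂_k) / im(∂_{k+1}) we obtain:

  H_0: rank C_0 − rank ∂_1 = 3 − 2 = 1, and the invariant factors of ∂_1 are all 1, so H_0 = Z.
  H_1: rank ker ∂_1 − rank ∂_2 = (3 − 2) − 0 = 1, and there is no ∂_2, so H_1 = Z.

Hence the Betti numbers are b_0 = 1, b_1 = 1.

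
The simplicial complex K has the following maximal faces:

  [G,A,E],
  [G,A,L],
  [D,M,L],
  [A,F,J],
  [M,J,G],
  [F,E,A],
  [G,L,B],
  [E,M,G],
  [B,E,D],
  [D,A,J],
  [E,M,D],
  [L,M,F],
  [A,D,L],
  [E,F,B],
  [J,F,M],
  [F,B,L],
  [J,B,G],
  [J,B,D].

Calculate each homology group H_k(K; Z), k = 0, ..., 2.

H_0 ≅ Z,  H_1 ≅ Z^2,  H_2 ≅ Z.

Take the total order A < B < D < E < F < G < J < L < M on the vertex set. Then K (dimension 2) consists of the simplices:

  0-simplices (9): A, B, D, E, F, G, J, L, M
  1-simplices (27): AD, AE, AF, AG, AJ, AL, BD, BE, BF, BG, BJ, BL, DE, DJ, DL, DM, EF, EG, EM, FJ, FL, FM, GJ, GL, GM, JM, LM
  2-simplices (18): ADJ, ADL, AEF, AEG, AFJ, AGL, BDE, BDJ, BEF, BFL, BGJ, BGL, DEM, DLM, EGM, FJM, FLM, GJM

so the chain groups are C_0 ≅ Z^9, C_1 ≅ Z^27, C_2 ≅ Z^18.

∂_1: C_1 → C_0 maps an edge to its endpoints' difference, ∂[p,q] = q − p.
The 9×27 boundary matrix has rank 8 and Smith normal form diag(1,1,1,1,1,1,1,1).

The boundary map ∂_2: C_2 → C_1 maps a triangle to the signed sum of its edges. For instance
  ∂BGL = GL − BL + BG,
  ∂DLM = LM − DM + DL.
The resulting 27×18 matrix has rank 17, and its Smith normal form has invariant factors (1,1,1,1,1,1,1,1,1,1,1,1,1,1,1,1,1).

Reading off H_k = ker ∂_k / im ∂_{k+1}:

  H_0: rank C_0 − rank ∂_1 = 9 − 8 = 1, and the invariant factors of ∂_1 are all 1, so H_0 ≅ Z.
  H_1: rank ker ∂_1 − rank ∂_2 = (27 − 8) − 17 = 2, and the invariant factors of ∂_2 are all 1, so H_1 ≅ Z^2.
  H_2: rank ker ∂_2 − rank ∂_3 = (18 − 17) − 0 = 1, and there is no ∂_3, so H_2 ≅ Z.

(K is a triangulation of the torus T^2.)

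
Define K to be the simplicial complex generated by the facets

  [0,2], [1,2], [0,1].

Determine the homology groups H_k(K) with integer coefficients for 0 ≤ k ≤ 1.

We work with the vertex ordering 0 < 1 < 2. The simplices of K, each written with vertices in increasing order, are:

  0-simplices (3): [0], [1], [2]
  1-simplices (3): [0,1], [0,2], [1,2]

Hence C_0 ≅ Z^3, C_1 ≅ Z^3.

The boundary map ∂_1: C_1 → C_0 maps an edge to its endpoints' difference, ∂[p,q] = q − p. For instance
  ∂[1,2] = [2] − [1].
The 3×3 boundary matrix has rank 2 and Smith normal form diag(1,1).

From H_k ≅ ker(∂_k) / im(∂_{k+1}) we obtain:

  H_0: rank C_0 − rank ∂_1 = 3 − 2 = 1, and the invariant factors of ∂_1 are all 1, so H_0 ≅ Z.
  H_1: rank ker ∂_1 − rank ∂_2 = (3 − 2) − 0 = 1, and there is no ∂_2, so H_1 ≅ Z.

H_0 ≅ Z,  H_1 ≅ Z.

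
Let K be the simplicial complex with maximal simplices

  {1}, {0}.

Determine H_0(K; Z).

We work with the vertex ordering 0 < 1. The simplices of K, each written with vertices in increasing order, are:

  0-simplices (2): [0], [1]

Hence C_0 ≅ Z^2.

From H_k ≅ ker(∂_k) / im(∂_{k+1}) we obtain:

  H_0: rank C_0 − rank ∂_1 = 2 − 0 = 2, and there is no ∂_1, so H_0 = Z^2.

H_0 = Z^2.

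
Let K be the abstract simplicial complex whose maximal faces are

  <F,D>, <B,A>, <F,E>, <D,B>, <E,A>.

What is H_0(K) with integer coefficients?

We work with the vertex ordering A < B < D < E < F. The simplices of K, each written with vertices in increasing order, are:

  0-simplices (5): A, B, D, E, F
  1-simplices (5): AB, AE, BD, DF, EF

so the chain groups are C_0 ≅ Z^5, C_1 ≅ Z^5.

Boundary ∂_1: C_1 → C_0 sends each edge [p,q] (with p < q) to q − p. For instance
  ∂AB = B − A.
The resulting 5×5 matrix has rank 4, and its Smith normal form has invariant factors (1,1,1,1).

Now H_k = ker ∂_k / im ∂_{k+1}, so:

  H_0: rank C_0 − rank ∂_1 = 5 − 4 = 1, and the invariant factors of ∂_1 are all 1, so H_0 ≅ Z.

H_0 = Z.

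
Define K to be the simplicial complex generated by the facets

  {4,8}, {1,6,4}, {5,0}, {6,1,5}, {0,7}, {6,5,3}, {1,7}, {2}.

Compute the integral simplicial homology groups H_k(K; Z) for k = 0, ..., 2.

H_0 ≅ Z^2,  H_1 ≅ Z,  H_2 = 0.

Order the vertices as 0 < 1 < 2 < 3 < 4 < 5 < 6 < 7 < 8. Listing each simplex with vertices in this order, K has dimension 2 with simplices:

  0-simplices (9): [0], [1], [2], [3], [4], [5], [6], [7], [8]
  1-simplices (11): [0,5], [0,7], [1,4], [1,5], [1,6], [1,7], [3,5], [3,6], [4,6], [4,8], [5,6]
  2-simplices (3): [1,4,6], [1,5,6], [3,5,6]

so the chain groups are C_0 ≅ Z^9, C_1 ≅ Z^11, C_2 ≅ Z^3.

Boundary ∂_1: C_1 → C_0 sends each edge [p,q] (with p < q) to q − p. For instance
  ∂[0,7] = [7] − [0].
As a 9×11 matrix over Z this has rank 7, with invariant factors (1,1,1,1,1,1,1).

∂_2: C_2 → C_1 acts by ∂[p,q,r] = [q,r] − [p,r] + [p,q]. For instance
  ∂[3,5,6] = [5,6] − [3,6] + [3,5],
  ∂[1,4,6] = [4,6] − [1,6] + [1,4].
The resulting 11×3 matrix has rank 3, and its Smith normal form has invariant factors (1,1,1).

Now H_k = ker ∂_k / im ∂_{k+1}, so:

  H_0: rank C_0 − rank ∂_1 = 9 − 7 = 2, and the invariant factors of ∂_1 are all 1, so H_0 ≅ Z^2.
  H_1: rank ker ∂_1 − rank ∂_2 = (11 − 7) − 3 = 1, and the invariant factors of ∂_2 are all 1, so H_1 ≅ Z.
  H_2: rank ker ∂_2 − rank ∂_3 = (3 − 3) − 0 = 0, and there is no ∂_3, so H_2 ≅ 0.

As a check, the Euler characteristic is 9 − 11 + 3 = 1, which agrees with 2 − 1 + 0 = 1.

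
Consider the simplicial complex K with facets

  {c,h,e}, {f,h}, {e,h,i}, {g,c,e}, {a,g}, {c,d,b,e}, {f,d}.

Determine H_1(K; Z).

Fix the vertex order a < b < c < d < e < f < g < h < i and write every simplex with vertices in increasing order. Then dim K = 3 and the simplices of K are:

  0-simplices (9): a, b, c, d, e, f, g, h, i
  1-simplices (15): ag, bc, bd, be, cd, ce, cg, ch, de, df, eg, eh, ei, fh, hi
  2-simplices (7): bcd, bce, bde, cde, ceg, ceh, ehi
  3-simplices (1): bcde

giving chain groups C_0 ≅ Z^9, C_1 ≅ Z^15, C_2 ≅ Z^7, C_3 ≅ Z^1.

∂_1: C_1 → C_0 maps an edge to its endpoints' difference, ∂[p,q] = q − p.
This gives a 9×15 integer matrix of rank 8; reducing to Smith normal form yields diagonal entries (1,1,1,1,1,1,1,1).

Boundary ∂_2: C_2 → C_1 acts by ∂[p,q,r] = [q,r] − [p,r] + [p,q]. For instance
  ∂bcd = cd − bd + bc,
  ∂ehi = hi − ei + eh.
The 15×7 boundary matrix has rank 6 and Smith normal form diag(1,1,1,1,1,1).

Boundary ∂_3: C_3 → C_2 sends each 3-simplex σ to the alternating sum Σ_i (−1)^i (σ with its i-th vertex removed). For instance
  ∂bcde = cde − bde + bce − bcd.
This gives a 7×1 integer matrix of rank 1; reducing to Smith normal form yields diagonal entries (1).

From H_k ≅ ker(∂_k) / im(∂_{k+1}) we obtain:

  H_1: rank ker ∂_1 − rank ∂_2 = (15 − 8) − 6 = 1, and the invariant factors of ∂_2 are all 1, so H_1 ≅ Z.

H_1 = Z.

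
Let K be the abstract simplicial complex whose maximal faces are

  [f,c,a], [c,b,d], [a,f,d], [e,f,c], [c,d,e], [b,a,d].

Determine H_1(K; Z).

Take the total order a < b < c < d < e < f on the vertex set. Then K (dimension 2) consists of the simplices:

  0-simplices (6): a, b, c, d, e, f
  1-simplices (12): ab, ac, ad, af, bc, bd, cd, ce, cf, de, df, ef
  2-simplices (6): abd, acf, adf, bcd, cde, cef

giving chain groups C_0 ≅ Z^6, C_1 ≅ Z^12, C_2 ≅ Z^6.

The boundary map ∂_1: C_1 → C_0 is given by ∂[p,q] = [q] − [p].
This gives a 6×12 integer matrix of rank 5; reducing to Smith normal form yields diagonal entries (1,1,1,1,1).

Boundary ∂_2: C_2 → C_1 maps a triangle to the signed sum of its edges. For instance
  ∂cef = ef − cf + ce,
  ∂cde = de − ce + cd.
The resulting 12×6 matrix has rank 6, and its Smith normal form has invariant factors (1,1,1,1,1,1).

Computing H_k = (kernel of ∂_k) / (image of ∂_{k+1}):

  H_1: rank ker ∂_1 − rank ∂_2 = (12 − 5) − 6 = 1, and the invariant factors of ∂_2 are all 1, so H_1 = Z.

H_1 = Z.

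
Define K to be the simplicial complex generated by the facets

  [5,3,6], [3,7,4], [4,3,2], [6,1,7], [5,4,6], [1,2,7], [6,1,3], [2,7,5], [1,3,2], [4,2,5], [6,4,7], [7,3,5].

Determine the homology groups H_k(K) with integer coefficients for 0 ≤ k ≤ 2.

H_0 ≅ Z,  H_1 ≅ Z_2,  H_2 = 0.

We work with the vertex ordering 1 < 2 < 3 < 4 < 5 < 6 < 7. The simplices of K, each written with vertices in increasing order, are:

  0-simplices (7): [1], [2], [3], [4], [5], [6], [7]
  1-simplices (18): [1,2], [1,3], [1,6], [1,7], [2,3], [2,4], [2,5], [2,7], [3,4], [3,5], [3,6], [3,7], [4,5], [4,6], [4,7], [5,6], [5,7], [6,7]
  2-simplices (12): [1,2,3], [1,2,7], [1,3,6], [1,6,7], [2,3,4], [2,4,5], [2,5,7], [3,4,7], [3,5,6], [3,5,7], [4,5,6], [4,6,7]

giving chain groups C_0 ≅ Z^7, C_1 ≅ Z^18, C_2 ≅ Z^12.

The boundary map ∂_1: C_1 → C_0 sends each edge [p,q] (with p < q) to q − p.
The 7×18 boundary matrix has rank 6 and Smith normal form diag(1,1,1,1,1,1).

Boundary ∂_2: C_2 → C_1 sends each 2-simplex [p,q,r] to [q,r] − [p,r] + [p,q]. For instance
  ∂[4,5,6] = [5,6] − [4,6] + [4,5],
  ∂[2,3,4] = [3,4] − [2,4] + [2,3].
This gives a 18×12 integer matrix of rank 12; reducing to Smith normal form yields diagonal entries (1,1,1,1,1,1,1,1,1,1,1,2).

Computing H_k = (kernel of ∂_k) / (image of ∂_{k+1}):

  H_0: rank C_0 − rank ∂_1 = 7 − 6 = 1, and the invariant factors of ∂_1 are all 1, so H_0 = Z.
  H_1: rank ker ∂_1 − rank ∂_2 = (18 − 6) − 12 = 0, and ∂_2 has invariant factor 2 > 1, so H_1 = Z_2.
  H_2: rank ker ∂_2 − rank ∂_3 = (12 − 12) − 0 = 0, and there is no ∂_3, so H_2 = 0.

(K is a triangulation of the real projective plane RP^2.)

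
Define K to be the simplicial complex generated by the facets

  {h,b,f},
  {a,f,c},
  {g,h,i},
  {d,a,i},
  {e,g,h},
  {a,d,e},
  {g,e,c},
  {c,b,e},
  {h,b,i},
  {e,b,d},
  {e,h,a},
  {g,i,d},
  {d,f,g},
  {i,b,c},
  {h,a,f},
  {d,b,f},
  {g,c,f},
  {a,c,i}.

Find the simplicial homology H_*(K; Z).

H_0 = Z,  H_1 = Z^2,  H_2 = Z.

Fix the vertex order a < b < c < d < e < f < g < h < i and write every simplex with vertices in increasing order. Then dim K = 2 and the simplices of K are:

  0-simplices (9): a, b, c, d, e, f, g, h, i
  1-simplices (27): ac, ad, ae, af, ah, ai, bc, bd, be, bf, bh, bi, ce, cf, cg, ci, de, df, dg, di, eg, eh, fg, fh, gh, gi, hi
  2-simplices (18): acf, aci, ade, adi, aeh, afh, bce, bci, bde, bdf, bfh, bhi, ceg, cfg, dfg, dgi, egh, ghi

giving chain groups C_0 ≅ Z^9, C_1 ≅ Z^27, C_2 ≅ Z^18.

Boundary ∂_1: C_1 → C_0 is given by ∂[p,q] = [q] − [p]. For instance
  ∂ac = c − a.
This gives a 9×27 integer matrix of rank 8; reducing to Smith normal form yields diagonal entries (1,1,1,1,1,1,1,1).

The boundary map ∂_2: C_2 → C_1 sends each 2-simplex [p,q,r] to [q,r] − [p,r] + [p,q]. For instance
  ∂bdf = df − bf + bd,
  ∂bde = de − be + bd.
This gives a 27×18 integer matrix of rank 17; reducing to Smith normal form yields diagonal entries (1,1,1,1,1,1,1,1,1,1,1,1,1,1,1,1,1).

From H_k ≅ ker(∂_k) / im(∂_{k+1}) we obtain:

  H_0: rank C_0 − rank ∂_1 = 9 − 8 = 1, and the invariant factors of ∂_1 are all 1, so H_0 ≅ Z.
  H_1: rank ker ∂_1 − rank ∂_2 = (27 − 8) − 17 = 2, and the invariant factors of ∂_2 are all 1, so H_1 ≅ Z^2.
  H_2: rank ker ∂_2 − rank ∂_3 = (18 − 17) − 0 = 1, and there is no ∂_3, so H_2 ≅ Z.

(K is a triangulation of the torus T^2.)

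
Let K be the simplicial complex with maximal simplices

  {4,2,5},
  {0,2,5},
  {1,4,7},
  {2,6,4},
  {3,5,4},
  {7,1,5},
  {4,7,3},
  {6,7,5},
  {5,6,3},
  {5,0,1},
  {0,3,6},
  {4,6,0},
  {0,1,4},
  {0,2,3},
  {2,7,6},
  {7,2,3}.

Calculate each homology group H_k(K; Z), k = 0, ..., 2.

Take the total order 0 < 1 < 2 < 3 < 4 < 5 < 6 < 7 on the vertex set. Then K (dimension 2) consists of the simplices:

  0-simplices (8): [0], [1], [2], [3], [4], [5], [6], [7]
  1-simplices (24): (24 of them)
  2-simplices (16): [0,1,4], [0,1,5], [0,2,3], [0,2,5], [0,3,6], [0,4,6], [1,4,7], [1,5,7], [2,3,7], [2,4,5], [2,4,6], [2,6,7], [3,4,5], [3,4,7], [3,5,6], [5,6,7]

giving chain groups C_0 ≅ Z^8, C_1 ≅ Z^24, C_2 ≅ Z^16.

∂_1: C_1 → C_0 maps an edge to its endpoints' difference, ∂[p,q] = q − p.
The resulting 8×24 matrix has rank 7, and its Smith normal form has invariant factors (1,1,1,1,1,1,1).

The boundary map ∂_2: C_2 → C_1 acts by ∂[p,q,r] = [q,r] − [p,r] + [p,q]. For instance
  ∂[0,2,5] = [2,5] − [0,5] + [0,2],
  ∂[0,4,6] = [4,6] − [0,6] + [0,4].
The 24×16 boundary matrix has rank 15 and Smith normal form diag(1,1,1,1,1,1,1,1,1,1,1,1,1,1,1).

Computing H_k = (kernel of ∂_k) / (image of ∂_{k+1}):

  H_0: rank C_0 − rank ∂_1 = 8 − 7 = 1, and the invariant factors of ∂_1 are all 1, so H_0 ≅ Z.
  H_1: rank ker ∂_1 − rank ∂_2 = (24 − 7) − 15 = 2, and the invariant factors of ∂_2 are all 1, so H_1 ≅ Z^2.
  H_2: rank ker ∂_2 − rank ∂_3 = (16 − 15) − 0 = 1, and there is no ∂_3, so H_2 ≅ Z.

(K is a triangulation of the torus T^2.)

H_0 = Z,  H_1 = Z^2,  H_2 = Z.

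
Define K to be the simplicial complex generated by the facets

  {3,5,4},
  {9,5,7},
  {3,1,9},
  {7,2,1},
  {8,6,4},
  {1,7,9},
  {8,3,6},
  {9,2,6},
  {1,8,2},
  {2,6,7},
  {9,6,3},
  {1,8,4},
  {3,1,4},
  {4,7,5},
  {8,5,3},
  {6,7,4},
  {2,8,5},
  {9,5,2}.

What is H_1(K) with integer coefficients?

Fix the vertex order 1 < 2 < 3 < 4 < 5 < 6 < 7 < 8 < 9 and write every simplex with vertices in increasing order. Then dim K = 2 and the simplices of K are:

  0-simplices (9): [1], [2], [3], [4], [5], [6], [7], [8], [9]
  1-simplices (27): (27 of them)
  2-simplices (18): [1,2,7], [1,2,8], [1,3,4], [1,3,9], [1,4,8], [1,7,9], [2,5,8], [2,5,9], [2,6,7], [2,6,9], [3,4,5], [3,5,8], [3,6,8], [3,6,9], [4,5,7], [4,6,7], [4,6,8], [5,7,9]

so the chain groups are C_0 ≅ Z^9, C_1 ≅ Z^27, C_2 ≅ Z^18.

Boundary ∂_1: C_1 → C_0 sends each edge [p,q] (with p < q) to q − p. For instance
  ∂[1,7] = [7] − [1].
As a 9×27 matrix over Z this has rank 8, with invariant factors (1,1,1,1,1,1,1,1).

∂_2: C_2 → C_1 maps a triangle to the signed sum of its edges. For instance
  ∂[2,5,9] = [5,9] − [2,9] + [2,5],
  ∂[4,6,8] = [6,8] − [4,8] + [4,6].
This gives a 27×18 integer matrix of rank 18; reducing to Smith normal form yields diagonal entries (1,1,1,1,1,1,1,1,1,1,1,1,1,1,1,1,1,2).

Computing H_k = (kernel of ∂_k) / (image of ∂_{k+1}):

  H_1: rank ker ∂_1 − rank ∂_2 = (27 − 8) − 18 = 1, and ∂_2 has invariant factor 2 > 1, so H_1 = Z ⊕ Z/2.

H_1 ≅ Z ⊕ Z/2.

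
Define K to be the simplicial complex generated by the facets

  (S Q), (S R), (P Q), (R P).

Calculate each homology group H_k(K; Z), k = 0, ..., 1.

Order the vertices as P < Q < R < S. Listing each simplex with vertices in this order, K has dimension 1 with simplices:

  0-simplices (4): P, Q, R, S
  1-simplices (4): PQ, PR, QS, RS

giving chain groups C_0 ≅ Z^4, C_1 ≅ Z^4.

∂_1: C_1 → C_0 sends each edge [p,q] (with p < q) to q − p.
As a 4×4 matrix over Z this has rank 3, with invariant factors (1,1,1).

Now H_k = ker ∂_k / im ∂_{k+1}, so:

  H_0: rank C_0 − rank ∂_1 = 4 − 3 = 1, and the invariant factors of ∂_1 are all 1, so H_0 = Z.
  H_1: rank ker ∂_1 − rank ∂_2 = (4 − 3) − 0 = 1, and there is no ∂_2, so H_1 = Z.

H_0 ≅ Z,  H_1 ≅ Z.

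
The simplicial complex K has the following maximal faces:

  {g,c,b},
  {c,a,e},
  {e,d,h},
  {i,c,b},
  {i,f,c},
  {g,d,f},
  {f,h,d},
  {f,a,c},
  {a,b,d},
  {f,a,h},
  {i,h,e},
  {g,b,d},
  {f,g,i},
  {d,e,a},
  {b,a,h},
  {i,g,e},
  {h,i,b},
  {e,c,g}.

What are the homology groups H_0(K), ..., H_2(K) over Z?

H_0 ≅ Z,  H_1 ≅ Z × Z/2,  H_2 = 0.

K has 9 vertices, 27 edges, 18 triangles.
rank ∂_0 = 0, rank ∂_1 = 8 ⇒ b_0 = 9 − 0 − 8 = 1; all invariant factors of ∂_1 are 1 so no torsion. So H_0 = Z.
rank ∂_1 = 8, rank ∂_2 = 18 ⇒ b_1 = 27 − 8 − 18 = 1; ∂_2 has invariant factor(s) [2] giving torsion. So H_1 = Z × Z/2.
rank ∂_2 = 18, rank ∂_3 = 0 ⇒ b_2 = 18 − 18 − 0 = 0. So H_2 = 0.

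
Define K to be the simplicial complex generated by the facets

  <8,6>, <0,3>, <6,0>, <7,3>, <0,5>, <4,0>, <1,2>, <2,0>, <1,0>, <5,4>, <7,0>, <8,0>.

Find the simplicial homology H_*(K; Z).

Take the total order 0 < 1 < 2 < 3 < 4 < 5 < 6 < 7 < 8 on the vertex set. Then K (dimension 1) consists of the simplices:

  0-simplices (9): [0], [1], [2], [3], [4], [5], [6], [7], [8]
  1-simplices (12): [0,1], [0,2], [0,3], [0,4], [0,5], [0,6], [0,7], [0,8], [1,2], [3,7], [4,5], [6,8]

giving chain groups C_0 ≅ Z^9, C_1 ≅ Z^12.

Boundary ∂_1: C_1 → C_0 maps an edge to its endpoints' difference, ∂[p,q] = q − p. For instance
  ∂[0,4] = [4] − [0].
The resulting 9×12 matrix has rank 8, and its Smith normal form has invariant factors (1,1,1,1,1,1,1,1).

Now H_k = ker ∂_k / im ∂_{k+1}, so:

  H_0: rank C_0 − rank ∂_1 = 9 − 8 = 1, and the invariant factors of ∂_1 are all 1, so H_0 ≅ Z.
  H_1: rank ker ∂_1 − rank ∂_2 = (12 − 8) − 0 = 4, and there is no ∂_2, so H_1 ≅ Z^4.

As a check, the Euler characteristic is 9 − 12 = -3, which agrees with 1 − 4 = -3.

H_0 = Z,  H_1 = Z^4.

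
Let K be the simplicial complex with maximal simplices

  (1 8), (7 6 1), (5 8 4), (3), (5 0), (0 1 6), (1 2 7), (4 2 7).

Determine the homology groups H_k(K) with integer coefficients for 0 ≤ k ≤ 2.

H_0 = Z^2,  H_1 = Z^2,  H_2 = 0.

We work with the vertex ordering 0 < 1 < 2 < 3 < 4 < 5 < 6 < 7 < 8. The simplices of K, each written with vertices in increasing order, are:

  0-simplices (9): [0], [1], [2], [3], [4], [5], [6], [7], [8]
  1-simplices (14): [0,1], [0,5], [0,6], [1,2], [1,6], [1,7], [1,8], [2,4], [2,7], [4,5], [4,7], [4,8], [5,8], [6,7]
  2-simplices (5): [0,1,6], [1,2,7], [1,6,7], [2,4,7], [4,5,8]

Hence C_0 ≅ Z^9, C_1 ≅ Z^14, C_2 ≅ Z^5.

Boundary ∂_1: C_1 → C_0 sends each edge [p,q] (with p < q) to q − p.
The 9×14 boundary matrix has rank 7 and Smith normal form diag(1,1,1,1,1,1,1).

The boundary map ∂_2: C_2 → C_1 maps a triangle to the signed sum of its edges. For instance
  ∂[2,4,7] = [4,7] − [2,7] + [2,4],
  ∂[1,2,7] = [2,7] − [1,7] + [1,2].
The 14×5 boundary matrix has rank 5 and Smith normal form diag(1,1,1,1,1).

Computing H_k = (kernel of ∂_k) / (image of ∂_{k+1}):

  H_0: rank C_0 − rank ∂_1 = 9 − 7 = 2, and the invariant factors of ∂_1 are all 1, so H_0 = Z^2.
  H_1: rank ker ∂_1 − rank ∂_2 = (14 − 7) − 5 = 2, and the invariant factors of ∂_2 are all 1, so H_1 = Z^2.
  H_2: rank ker ∂_2 − rank ∂_3 = (5 − 5) − 0 = 0, and there is no ∂_3, so H_2 = 0.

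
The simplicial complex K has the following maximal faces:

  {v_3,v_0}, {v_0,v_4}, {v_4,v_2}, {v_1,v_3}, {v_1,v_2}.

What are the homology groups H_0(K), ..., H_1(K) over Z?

H_0 ≅ Z,  H_1 ≅ Z.

Order the vertices as v_0 < v_1 < v_2 < v_3 < v_4. Listing each simplex with vertices in this order, K has dimension 1 with simplices:

  0-simplices (5): [v_0], [v_1], [v_2], [v_3], [v_4]
  1-simplices (5): [v_0,v_3], [v_0,v_4], [v_1,v_2], [v_1,v_3], [v_2,v_4]

so the chain groups are C_0 ≅ Z^5, C_1 ≅ Z^5.

Boundary ∂_1: C_1 → C_0 is given by ∂[p,q] = [q] − [p]. For instance
  ∂[v_2,v_4] = [v_4] − [v_2].
The resulting 5×5 matrix has rank 4, and its Smith normal form has invariant factors (1,1,1,1).

Now H_k = ker ∂_k / im ∂_{k+1}, so:

  H_0: rank C_0 − rank ∂_1 = 5 − 4 = 1, and the invariant factors of ∂_1 are all 1, so H_0 ≅ Z.
  H_1: rank ker ∂_1 − rank ∂_2 = (5 − 4) − 0 = 1, and there is no ∂_2, so H_1 ≅ Z.

(K is a triangulation of the circle S^1.)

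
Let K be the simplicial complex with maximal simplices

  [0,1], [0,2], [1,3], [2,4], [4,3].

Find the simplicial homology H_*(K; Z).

Take the total order 0 < 1 < 2 < 3 < 4 on the vertex set. Then K (dimension 1) consists of the simplices:

  0-simplices (5): [0], [1], [2], [3], [4]
  1-simplices (5): [0,1], [0,2], [1,3], [2,4], [3,4]

so the chain groups are C_0 ≅ Z^5, C_1 ≅ Z^5.

Boundary ∂_1: C_1 → C_0 maps an edge to its endpoints' difference, ∂[p,q] = q − p. For instance
  ∂[0,2] = [2] − [0].
As a 5×5 matrix over Z this has rank 4, with invariant factors (1,1,1,1).

Reading off H_k = ker ∂_k / im ∂_{k+1}:

  H_0: rank C_0 − rank ∂_1 = 5 − 4 = 1, and the invariant factors of ∂_1 are all 1, so H_0 ≅ Z.
  H_1: rank ker ∂_1 − rank ∂_2 = (5 − 4) − 0 = 1, and there is no ∂_2, so H_1 ≅ Z.

As a check, the Euler characteristic is 5 − 5 = 0, which agrees with 1 − 1 = 0.
(K is a triangulation of the circle S^1.)

H_0 = Z,  H_1 = Z.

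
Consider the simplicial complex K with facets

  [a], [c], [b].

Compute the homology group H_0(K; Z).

Fix the vertex order a < b < c and write every simplex with vertices in increasing order. Then dim K = 0 and the simplices of K are:

  0-simplices (3): a, b, c

Hence C_0 ≅ Z^3.

Now H_k = ker ∂_k / im ∂_{k+1}, so:

  H_0: rank C_0 − rank ∂_1 = 3 − 0 = 3, and there is no ∂_1, so H_0 = Z^3.

H_0 ≅ Z^3.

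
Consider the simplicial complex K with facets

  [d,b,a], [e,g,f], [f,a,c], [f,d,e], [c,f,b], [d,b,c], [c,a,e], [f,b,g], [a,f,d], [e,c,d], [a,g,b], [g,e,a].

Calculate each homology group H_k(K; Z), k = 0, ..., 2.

Order the vertices as a < b < c < d < e < f < g. Listing each simplex with vertices in this order, K has dimension 2 with simplices:

  0-simplices (7): a, b, c, d, e, f, g
  1-simplices (18): ab, ac, ad, ae, af, ag, bc, bd, bf, bg, cd, ce, cf, de, df, ef, eg, fg
  2-simplices (12): abd, abg, ace, acf, adf, aeg, bcd, bcf, bfg, cde, def, efg

so the chain groups are C_0 ≅ Z^7, C_1 ≅ Z^18, C_2 ≅ Z^12.

∂_1: C_1 → C_0 sends each edge [p,q] (with p < q) to q − p.
The resulting 7×18 matrix has rank 6, and its Smith normal form has invariant factors (1,1,1,1,1,1).

The boundary map ∂_2: C_2 → C_1 maps a triangle to the signed sum of its edges. For instance
  ∂cde = de − ce + cd,
  ∂bcd = cd − bd + bc.
The 18×12 boundary matrix has rank 12 and Smith normal form diag(1,1,1,1,1,1,1,1,1,1,1,2).

Computing H_k = (kernel of ∂_k) / (image of ∂_{k+1}):

  H_0: rank C_0 − rank ∂_1 = 7 − 6 = 1, and the invariant factors of ∂_1 are all 1, so H_0 = Z.
  H_1: rank ker ∂_1 − rank ∂_2 = (18 − 6) − 12 = 0, and ∂_2 has invariant factor 2 > 1, so H_1 = Z/2Z.
  H_2: rank ker ∂_2 − rank ∂_3 = (12 − 12) − 0 = 0, and there is no ∂_3, so H_2 = 0.

As a check, the Euler characteristic is 7 − 18 + 12 = 1, which agrees with 1 − 0 + 0 = 1.
(K is a triangulation of the real projective plane RP^2.)

H_0 ≅ Z,  H_1 ≅ Z/2Z,  H_2 = 0.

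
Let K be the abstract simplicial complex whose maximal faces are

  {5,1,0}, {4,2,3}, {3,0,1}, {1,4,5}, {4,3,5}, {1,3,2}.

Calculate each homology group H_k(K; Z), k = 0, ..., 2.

H_0 ≅ Z,  H_1 ≅ Z,  H_2 = 0.

Fix the vertex order 0 < 1 < 2 < 3 < 4 < 5 and write every simplex with vertices in increasing order. Then dim K = 2 and the simplices of K are:

  0-simplices (6): [0], [1], [2], [3], [4], [5]
  1-simplices (12): [0,1], [0,3], [0,5], [1,2], [1,3], [1,4], [1,5], [2,3], [2,4], [3,4], [3,5], [4,5]
  2-simplices (6): [0,1,3], [0,1,5], [1,2,3], [1,4,5], [2,3,4], [3,4,5]

Hence C_0 ≅ Z^6, C_1 ≅ Z^12, C_2 ≅ Z^6.

The boundary map ∂_1: C_1 → C_0 is given by ∂[p,q] = [q] − [p]. For instance
  ∂[3,5] = [5] − [3].
This gives a 6×12 integer matrix of rank 5; reducing to Smith normal form yields diagonal entries (1,1,1,1,1).

∂_2: C_2 → C_1 sends each 2-simplex [p,q,r] to [q,r] − [p,r] + [p,q]. For instance
  ∂[1,4,5] = [4,5] − [1,5] + [1,4],
  ∂[2,3,4] = [3,4] − [2,4] + [2,3].
This gives a 12×6 integer matrix of rank 6; reducing to Smith normal form yields diagonal entries (1,1,1,1,1,1).

From H_k ≅ ker(∂_k) / im(∂_{k+1}) we obtain:

  H_0: rank C_0 − rank ∂_1 = 6 − 5 = 1, and the invariant factors of ∂_1 are all 1, so H_0 ≅ Z.
  H_1: rank ker ∂_1 − rank ∂_2 = (12 − 5) − 6 = 1, and the invariant factors of ∂_2 are all 1, so H_1 ≅ Z.
  H_2: rank ker ∂_2 − rank ∂_3 = (6 − 6) − 0 = 0, and there is no ∂_3, so H_2 ≅ 0.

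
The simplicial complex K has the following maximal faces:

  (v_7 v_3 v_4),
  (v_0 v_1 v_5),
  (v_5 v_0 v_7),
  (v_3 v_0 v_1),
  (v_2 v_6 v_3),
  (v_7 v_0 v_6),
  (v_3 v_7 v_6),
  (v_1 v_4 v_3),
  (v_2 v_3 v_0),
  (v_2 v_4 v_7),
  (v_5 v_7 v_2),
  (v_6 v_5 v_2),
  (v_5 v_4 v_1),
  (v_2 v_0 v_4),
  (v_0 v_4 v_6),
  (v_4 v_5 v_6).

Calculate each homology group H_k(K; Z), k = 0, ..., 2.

K has 8 vertices, 24 edges, 16 triangles.
rank ∂_0 = 0, rank ∂_1 = 7 ⇒ b_0 = 8 − 0 − 7 = 1; all invariant factors of ∂_1 are 1 so no torsion. So H_0 ≅ Z.
rank ∂_1 = 7, rank ∂_2 = 15 ⇒ b_1 = 24 − 7 − 15 = 2; all invariant factors of ∂_2 are 1 so no torsion. So H_1 ≅ Z^2.
rank ∂_2 = 15, rank ∂_3 = 0 ⇒ b_2 = 16 − 15 − 0 = 1. So H_2 ≅ Z.

H_0 = Z,  H_1 = Z^2,  H_2 = Z.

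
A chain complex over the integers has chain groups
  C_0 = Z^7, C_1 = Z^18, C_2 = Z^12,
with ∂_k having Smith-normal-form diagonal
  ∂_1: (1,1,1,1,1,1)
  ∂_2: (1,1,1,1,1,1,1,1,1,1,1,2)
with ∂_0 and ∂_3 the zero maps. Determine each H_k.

H_0: b_0 = 7 − 0 − 6 = 1; torsion from ∂_1 factors > 1: none. So H_0 ≅ Z.
H_1: b_1 = 18 − 6 − 12 = 0; torsion from ∂_2 factors > 1: [2]. So H_1 ≅ Z_2.
H_2: b_2 = 12 − 12 − 0 = 0; torsion from ∂_3 factors > 1: none. So H_2 ≅ 0.

H_0 ≅ Z,  H_1 ≅ Z_2,  H_2 = 0.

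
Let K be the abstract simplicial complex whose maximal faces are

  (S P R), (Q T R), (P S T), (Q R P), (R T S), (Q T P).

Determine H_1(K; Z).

H_1 = 0.

Order the vertices as P < Q < R < S < T. Listing each simplex with vertices in this order, K has dimension 2 with simplices:

  0-simplices (5): P, Q, R, S, T
  1-simplices (9): PQ, PR, PS, PT, QR, QT, RS, RT, ST
  2-simplices (6): PQR, PQT, PRS, PST, QRT, RST

giving chain groups C_0 ≅ Z^5, C_1 ≅ Z^9, C_2 ≅ Z^6.

Boundary ∂_1: C_1 → C_0 is given by ∂[p,q] = [q] − [p]. For instance
  ∂PS = S − P.
This gives a 5×9 integer matrix of rank 4; reducing to Smith normal form yields diagonal entries (1,1,1,1).

∂_2: C_2 → C_1 sends each 2-simplex [p,q,r] to [q,r] − [p,r] + [p,q]. For instance
  ∂PRS = RS − PS + PR,
  ∂PST = ST − PT + PS.
The 9×6 boundary matrix has rank 5 and Smith normal form diag(1,1,1,1,1).

From H_k ≅ ker(∂_k) / im(∂_{k+1}) we obtain:

  H_1: rank ker ∂_1 − rank ∂_2 = (9 − 4) − 5 = 0, and the invariant factors of ∂_2 are all 1, so H_1 ≅ 0.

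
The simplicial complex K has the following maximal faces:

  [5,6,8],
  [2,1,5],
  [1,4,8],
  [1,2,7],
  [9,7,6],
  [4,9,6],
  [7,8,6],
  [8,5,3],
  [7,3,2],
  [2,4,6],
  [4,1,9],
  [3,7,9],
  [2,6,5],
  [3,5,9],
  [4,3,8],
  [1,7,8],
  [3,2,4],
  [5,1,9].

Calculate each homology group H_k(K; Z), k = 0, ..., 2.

H_0 = Z,  H_1 = Z^2,  H_2 = Z.

K has 9 vertices, 27 edges, 18 triangles.
rank ∂_0 = 0, rank ∂_1 = 8 ⇒ b_0 = 9 − 0 − 8 = 1; all invariant factors of ∂_1 are 1 so no torsion. So H_0 = Z.
rank ∂_1 = 8, rank ∂_2 = 17 ⇒ b_1 = 27 − 8 − 17 = 2; all invariant factors of ∂_2 are 1 so no torsion. So H_1 = Z^2.
rank ∂_2 = 17, rank ∂_3 = 0 ⇒ b_2 = 18 − 17 − 0 = 1. So H_2 = Z.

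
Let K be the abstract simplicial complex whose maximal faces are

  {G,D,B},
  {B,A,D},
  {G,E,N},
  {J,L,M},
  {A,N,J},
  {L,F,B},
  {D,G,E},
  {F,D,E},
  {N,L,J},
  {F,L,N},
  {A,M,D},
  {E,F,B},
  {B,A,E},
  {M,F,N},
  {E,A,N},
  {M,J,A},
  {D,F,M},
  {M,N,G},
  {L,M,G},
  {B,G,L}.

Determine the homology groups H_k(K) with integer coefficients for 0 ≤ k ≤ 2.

H_0 ≅ Z,  H_1 ≅ Z ⊕ Z/2,  H_2 = 0.

K has 10 vertices, 30 edges, 20 triangles.
rank ∂_0 = 0, rank ∂_1 = 9 ⇒ b_0 = 10 − 0 − 9 = 1; all invariant factors of ∂_1 are 1 so no torsion. So H_0 ≅ Z.
rank ∂_1 = 9, rank ∂_2 = 20 ⇒ b_1 = 30 − 9 − 20 = 1; ∂_2 has invariant factor(s) [2] giving torsion. So H_1 ≅ Z ⊕ Z/2.
rank ∂_2 = 20, rank ∂_3 = 0 ⇒ b_2 = 20 − 20 − 0 = 0. So H_2 ≅ 0.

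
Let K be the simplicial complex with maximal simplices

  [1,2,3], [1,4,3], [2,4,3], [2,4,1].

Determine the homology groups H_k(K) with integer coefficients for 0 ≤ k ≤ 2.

Fix the vertex order 1 < 2 < 3 < 4 and write every simplex with vertices in increasing order. Then dim K = 2 and the simplices of K are:

  0-simplices (4): [1], [2], [3], [4]
  1-simplices (6): [1,2], [1,3], [1,4], [2,3], [2,4], [3,4]
  2-simplices (4): [1,2,3], [1,2,4], [1,3,4], [2,3,4]

Hence C_0 ≅ Z^4, C_1 ≅ Z^6, C_2 ≅ Z^4.

The boundary map ∂_1: C_1 → C_0 sends each edge [p,q] (with p < q) to q − p. For instance
  ∂[1,2] = [2] − [1].
The resulting 4×6 matrix has rank 3, and its Smith normal form has invariant factors (1,1,1).

The boundary map ∂_2: C_2 → C_1 maps a triangle to the signed sum of its edges. For instance
  ∂[2,3,4] = [3,4] − [2,4] + [2,3],
  ∂[1,3,4] = [3,4] − [1,4] + [1,3].
The 6×4 boundary matrix has rank 3 and Smith normal form diag(1,1,1).

Reading off H_k = ker ∂_k / im ∂_{k+1}:

  H_0: rank C_0 − rank ∂_1 = 4 − 3 = 1, and the invariant factors of ∂_1 are all 1, so H_0 ≅ Z.
  H_1: rank ker ∂_1 − rank ∂_2 = (6 − 3) − 3 = 0, and the invariant factors of ∂_2 are all 1, so H_1 ≅ 0.
  H_2: rank ker ∂_2 − rank ∂_3 = (4 − 3) − 0 = 1, and there is no ∂_3, so H_2 ≅ Z.

As a check, the Euler characteristic is 4 − 6 + 4 = 2, which agrees with 1 − 0 + 1 = 2.

H_0 = Z,  H_1 = 0,  H_2 = Z.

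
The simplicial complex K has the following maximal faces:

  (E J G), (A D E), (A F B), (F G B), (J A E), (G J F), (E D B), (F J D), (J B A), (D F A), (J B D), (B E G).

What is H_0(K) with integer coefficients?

Order the vertices as A < B < D < E < F < G < J. Listing each simplex with vertices in this order, K has dimension 2 with simplices:

  0-simplices (7): A, B, D, E, F, G, J
  1-simplices (18): AB, AD, AE, AF, AJ, BD, BE, BF, BG, BJ, DE, DF, DJ, EG, EJ, FG, FJ, GJ
  2-simplices (12): ABF, ABJ, ADE, ADF, AEJ, BDE, BDJ, BEG, BFG, DFJ, EGJ, FGJ

so the chain groups are C_0 ≅ Z^7, C_1 ≅ Z^18, C_2 ≅ Z^12.

The boundary map ∂_1: C_1 → C_0 maps an edge to its endpoints' difference, ∂[p,q] = q − p.
As a 7×18 matrix over Z this has rank 6, with invariant factors (1,1,1,1,1,1).

∂_2: C_2 → C_1 maps a triangle to the signed sum of its edges. For instance
  ∂BDE = DE − BE + BD,
  ∂FGJ = GJ − FJ + FG.
As a 18×12 matrix over Z this has rank 12, with invariant factors (1,1,1,1,1,1,1,1,1,1,1,2).

From H_k ≅ ker(∂_k) / im(∂_{k+1}) we obtain:

  H_0: rank C_0 − rank ∂_1 = 7 − 6 = 1, and the invariant factors of ∂_1 are all 1, so H_0 = Z.

H_0 ≅ Z.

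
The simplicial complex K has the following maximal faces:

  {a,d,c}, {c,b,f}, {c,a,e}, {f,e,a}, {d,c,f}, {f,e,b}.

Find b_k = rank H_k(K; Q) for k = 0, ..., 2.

b_0 = 1, b_1 = 1, b_2 = 0.

We work with the vertex ordering a < b < c < d < e < f. The simplices of K, each written with vertices in increasing order, are:

  0-simplices (6): a, b, c, d, e, f
  1-simplices (12): ac, ad, ae, af, bc, be, bf, cd, ce, cf, df, ef
  2-simplices (6): acd, ace, aef, bcf, bef, cdf

giving chain groups C_0 ≅ Z^6, C_1 ≅ Z^12, C_2 ≅ Z^6.

The boundary map ∂_1: C_1 → C_0 is given by ∂[p,q] = [q] − [p]. For instance
  ∂df = f − d.
The 6×12 boundary matrix has rank 5 and Smith normal form diag(1,1,1,1,1).

The boundary map ∂_2: C_2 → C_1 maps a triangle to the signed sum of its edges. For instance
  ∂ace = ce − ae + ac,
  ∂bcf = cf − bf + bc.
The 12×6 boundary matrix has rank 6 and Smith normal form diag(1,1,1,1,1,1).

Computing H_k = (kernel of ∂_k) / (image of ∂_{k+1}):

  H_0: rank C_0 − rank ∂_1 = 6 − 5 = 1, and the invariant factors of ∂_1 are all 1, so H_0 ≅ Z.
  H_1: rank ker ∂_1 − rank ∂_2 = (12 − 5) − 6 = 1, and the invariant factors of ∂_2 are all 1, so H_1 ≅ Z.
  H_2: rank ker ∂_2 − rank ∂_3 = (6 − 6) − 0 = 0, and there is no ∂_3, so H_2 ≅ 0.

As a check, the Euler characteristic is 6 − 12 + 6 = 0, which agrees with 1 − 1 + 0 = 0.

Hence the Betti numbers are b_0 = 1, b_1 = 1, b_2 = 0.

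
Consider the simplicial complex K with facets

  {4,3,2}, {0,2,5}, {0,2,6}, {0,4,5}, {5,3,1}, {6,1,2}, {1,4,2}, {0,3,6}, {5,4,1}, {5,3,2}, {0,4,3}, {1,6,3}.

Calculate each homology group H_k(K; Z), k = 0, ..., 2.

We work with the vertex ordering 0 < 1 < 2 < 3 < 4 < 5 < 6. The simplices of K, each written with vertices in increasing order, are:

  0-simplices (7): [0], [1], [2], [3], [4], [5], [6]
  1-simplices (18): [0,2], [0,3], [0,4], [0,5], [0,6], [1,2], [1,3], [1,4], [1,5], [1,6], [2,3], [2,4], [2,5], [2,6], [3,4], [3,5], [3,6], [4,5]
  2-simplices (12): [0,2,5], [0,2,6], [0,3,4], [0,3,6], [0,4,5], [1,2,4], [1,2,6], [1,3,5], [1,3,6], [1,4,5], [2,3,4], [2,3,5]

Hence C_0 ≅ Z^7, C_1 ≅ Z^18, C_2 ≅ Z^12.

Boundary ∂_1: C_1 → C_0 sends each edge [p,q] (with p < q) to q − p.
The 7×18 boundary matrix has rank 6 and Smith normal form diag(1,1,1,1,1,1).

The boundary map ∂_2: C_2 → C_1 sends each 2-simplex [p,q,r] to [q,r] − [p,r] + [p,q]. For instance
  ∂[1,2,6] = [2,6] − [1,6] + [1,2],
  ∂[2,3,4] = [3,4] − [2,4] + [2,3].
The 18×12 boundary matrix has rank 12 and Smith normal form diag(1,1,1,1,1,1,1,1,1,1,1,2).

From H_k ≅ ker(∂_k) / im(∂_{k+1}) we obtain:

  H_0: rank C_0 − rank ∂_1 = 7 − 6 = 1, and the invariant factors of ∂_1 are all 1, so H_0 ≅ Z.
  H_1: rank ker ∂_1 − rank ∂_2 = (18 − 6) − 12 = 0, and ∂_2 has invariant factor 2 > 1, so H_1 ≅ Z/2Z.
  H_2: rank ker ∂_2 − rank ∂_3 = (12 − 12) − 0 = 0, and there is no ∂_3, so H_2 ≅ 0.

As a check, the Euler characteristic is 7 − 18 + 12 = 1, which agrees with 1 − 0 + 0 = 1.

H_0 = Z,  H_1 = Z/2Z,  H_2 = 0.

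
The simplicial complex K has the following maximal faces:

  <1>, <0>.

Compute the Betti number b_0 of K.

b_0 = 2.

Order the vertices as 0 < 1. Listing each simplex with vertices in this order, K has dimension 0 with simplices:

  0-simplices (2): [0], [1]

Hence C_0 ≅ Z^2.

Reading off H_k = ker ∂_k / im ∂_{k+1}:

  H_0: rank C_0 − rank ∂_1 = 2 − 0 = 2, and there is no ∂_1, so H_0 = Z^2.

(K is a triangulation of a set of 2 points.)

Hence the Betti numbers are b_0 = 2.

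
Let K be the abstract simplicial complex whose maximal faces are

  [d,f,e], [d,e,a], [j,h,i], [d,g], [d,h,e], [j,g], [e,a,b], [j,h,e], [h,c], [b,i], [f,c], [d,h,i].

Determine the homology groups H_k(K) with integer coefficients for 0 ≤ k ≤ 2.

Take the total order a < b < c < d < e < f < g < h < i < j on the vertex set. Then K (dimension 2) consists of the simplices:

  0-simplices (10): a, b, c, d, e, f, g, h, i, j
  1-simplices (19): ab, ad, ae, be, bi, cf, ch, de, df, dg, dh, di, ef, eh, ej, gj, hi, hj, ij
  2-simplices (7): abe, ade, def, deh, dhi, ehj, hij

Hence C_0 ≅ Z^10, C_1 ≅ Z^19, C_2 ≅ Z^7.

The boundary map ∂_1: C_1 → C_0 maps an edge to its endpoints' difference, ∂[p,q] = q − p.
The resulting 10×19 matrix has rank 9, and its Smith normal form has invariant factors (1,1,1,1,1,1,1,1,1).

∂_2: C_2 → C_1 acts by ∂[p,q,r] = [q,r] − [p,r] + [p,q]. For instance
  ∂hij = ij − hj + hi,
  ∂abe = be − ae + ab.
This gives a 19×7 integer matrix of rank 7; reducing to Smith normal form yields diagonal entries (1,1,1,1,1,1,1).

Now H_k = ker ∂_k / im ∂_{k+1}, so:

  H_0: rank C_0 − rank ∂_1 = 10 − 9 = 1, and the invariant factors of ∂_1 are all 1, so H_0 ≅ Z.
  H_1: rank ker ∂_1 − rank ∂_2 = (19 − 9) − 7 = 3, and the invariant factors of ∂_2 are all 1, so H_1 ≅ Z^3.
  H_2: rank ker ∂_2 − rank ∂_3 = (7 − 7) − 0 = 0, and there is no ∂_3, so H_2 ≅ 0.

As a check, the Euler characteristic is 10 − 19 + 7 = -2, which agrees with 1 − 3 + 0 = -2.

H_0 = Z,  H_1 = Z^3,  H_2 = 0.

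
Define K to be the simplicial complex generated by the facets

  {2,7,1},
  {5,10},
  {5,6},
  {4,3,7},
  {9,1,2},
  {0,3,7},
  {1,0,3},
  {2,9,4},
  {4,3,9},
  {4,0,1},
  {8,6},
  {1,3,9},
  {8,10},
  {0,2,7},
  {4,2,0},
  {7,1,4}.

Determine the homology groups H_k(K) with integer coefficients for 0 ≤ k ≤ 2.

K has 11 vertices, 22 edges, 12 triangles.
rank ∂_0 = 0, rank ∂_1 = 9 ⇒ b_0 = 11 − 0 − 9 = 2; all invariant factors of ∂_1 are 1 so no torsion. So H_0 = Z^2.
rank ∂_1 = 9, rank ∂_2 = 12 ⇒ b_1 = 22 − 9 − 12 = 1; ∂_2 has invariant factor(s) [2] giving torsion. So H_1 = Z ⊕ Z/2.
rank ∂_2 = 12, rank ∂_3 = 0 ⇒ b_2 = 12 − 12 − 0 = 0. So H_2 = 0.

H_0 = Z^2,  H_1 = Z ⊕ Z/2,  H_2 = 0.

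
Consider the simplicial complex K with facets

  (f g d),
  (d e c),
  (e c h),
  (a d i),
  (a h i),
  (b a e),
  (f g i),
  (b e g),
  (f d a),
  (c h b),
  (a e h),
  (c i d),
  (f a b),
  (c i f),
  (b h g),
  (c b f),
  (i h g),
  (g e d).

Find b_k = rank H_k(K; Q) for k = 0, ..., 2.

We work with the vertex ordering a < b < c < d < e < f < g < h < i. The simplices of K, each written with vertices in increasing order, are:

  0-simplices (9): a, b, c, d, e, f, g, h, i
  1-simplices (27): ab, ad, ae, af, ah, ai, bc, be, bf, bg, bh, cd, ce, cf, ch, ci, de, df, dg, di, eg, eh, fg, fi, gh, gi, hi
  2-simplices (18): abe, abf, adf, adi, aeh, ahi, bcf, bch, beg, bgh, cde, cdi, ceh, cfi, deg, dfg, fgi, ghi

Hence C_0 ≅ Z^9, C_1 ≅ Z^27, C_2 ≅ Z^18.

The boundary map ∂_1: C_1 → C_0 sends each edge [p,q] (with p < q) to q − p. For instance
  ∂bc = c − b.
As a 9×27 matrix over Z this has rank 8, with invariant factors (1,1,1,1,1,1,1,1).

The boundary map ∂_2: C_2 → C_1 maps a triangle to the signed sum of its edges. For instance
  ∂cde = de − ce + cd,
  ∂bcf = cf − bf + bc.
The resulting 27×18 matrix has rank 18, and its Smith normal form has invariant factors (1,1,1,1,1,1,1,1,1,1,1,1,1,1,1,1,1,2).

From H_k ≅ ker(∂_k) / im(∂_{k+1}) we obtain:

  H_0: rank C_0 − rank ∂_1 = 9 − 8 = 1, and the invariant factors of ∂_1 are all 1, so H_0 = Z.
  H_1: rank ker ∂_1 − rank ∂_2 = (27 − 8) − 18 = 1, and ∂_2 has invariant factor 2 > 1, so H_1 = Z × Z/2.
  H_2: rank ker ∂_2 − rank ∂_3 = (18 − 18) − 0 = 0, and there is no ∂_3, so H_2 = 0.

Hence the Betti numbers are b_0 = 1, b_1 = 1, b_2 = 0.

b_0 = 1, b_1 = 1, b_2 = 0.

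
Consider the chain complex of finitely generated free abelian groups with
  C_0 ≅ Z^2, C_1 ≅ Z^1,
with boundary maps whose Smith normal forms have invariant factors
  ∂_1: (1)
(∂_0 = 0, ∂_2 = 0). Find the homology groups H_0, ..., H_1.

H_0: b_0 = 2 − 0 − 1 = 1; torsion from ∂_1 factors > 1: none. So H_0 ≅ Z.
H_1: b_1 = 1 − 1 − 0 = 0; torsion from ∂_2 factors > 1: none. So H_1 ≅ 0.

H_0 ≅ Z,  H_1 = 0.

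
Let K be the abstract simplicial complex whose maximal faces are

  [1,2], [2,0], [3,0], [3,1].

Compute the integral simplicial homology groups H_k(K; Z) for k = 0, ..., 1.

H_0 = Z,  H_1 = Z.

Order the vertices as 0 < 1 < 2 < 3. Listing each simplex with vertices in this order, K has dimension 1 with simplices:

  0-simplices (4): [0], [1], [2], [3]
  1-simplices (4): [0,2], [0,3], [1,2], [1,3]

so the chain groups are C_0 ≅ Z^4, C_1 ≅ Z^4.

The boundary map ∂_1: C_1 → C_0 sends each edge [p,q] (with p < q) to q − p.
As a 4×4 matrix over Z this has rank 3, with invariant factors (1,1,1).

Computing H_k = (kernel of ∂_k) / (image of ∂_{k+1}):

  H_0: rank C_0 − rank ∂_1 = 4 − 3 = 1, and the invariant factors of ∂_1 are all 1, so H_0 ≅ Z.
  H_1: rank ker ∂_1 − rank ∂_2 = (4 − 3) − 0 = 1, and there is no ∂_2, so H_1 ≅ Z.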